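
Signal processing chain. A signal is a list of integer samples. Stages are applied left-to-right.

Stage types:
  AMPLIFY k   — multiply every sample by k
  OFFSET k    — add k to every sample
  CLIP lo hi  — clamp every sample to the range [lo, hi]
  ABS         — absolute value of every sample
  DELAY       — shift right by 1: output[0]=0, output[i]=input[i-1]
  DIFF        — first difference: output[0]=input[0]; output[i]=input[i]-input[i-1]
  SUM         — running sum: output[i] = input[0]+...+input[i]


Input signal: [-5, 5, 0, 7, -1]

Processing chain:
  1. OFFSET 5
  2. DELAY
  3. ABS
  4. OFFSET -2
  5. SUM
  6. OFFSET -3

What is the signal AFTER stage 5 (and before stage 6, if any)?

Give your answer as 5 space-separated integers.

Answer: -2 -4 4 7 17

Derivation:
Input: [-5, 5, 0, 7, -1]
Stage 1 (OFFSET 5): -5+5=0, 5+5=10, 0+5=5, 7+5=12, -1+5=4 -> [0, 10, 5, 12, 4]
Stage 2 (DELAY): [0, 0, 10, 5, 12] = [0, 0, 10, 5, 12] -> [0, 0, 10, 5, 12]
Stage 3 (ABS): |0|=0, |0|=0, |10|=10, |5|=5, |12|=12 -> [0, 0, 10, 5, 12]
Stage 4 (OFFSET -2): 0+-2=-2, 0+-2=-2, 10+-2=8, 5+-2=3, 12+-2=10 -> [-2, -2, 8, 3, 10]
Stage 5 (SUM): sum[0..0]=-2, sum[0..1]=-4, sum[0..2]=4, sum[0..3]=7, sum[0..4]=17 -> [-2, -4, 4, 7, 17]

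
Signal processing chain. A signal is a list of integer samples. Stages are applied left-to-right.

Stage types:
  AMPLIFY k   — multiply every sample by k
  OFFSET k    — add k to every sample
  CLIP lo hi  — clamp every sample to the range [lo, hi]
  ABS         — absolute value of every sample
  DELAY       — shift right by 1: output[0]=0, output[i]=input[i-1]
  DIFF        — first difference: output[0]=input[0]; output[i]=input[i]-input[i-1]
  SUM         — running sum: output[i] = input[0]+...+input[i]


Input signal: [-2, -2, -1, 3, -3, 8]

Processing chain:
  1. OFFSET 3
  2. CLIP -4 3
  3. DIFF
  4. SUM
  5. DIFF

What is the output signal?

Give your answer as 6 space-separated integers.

Input: [-2, -2, -1, 3, -3, 8]
Stage 1 (OFFSET 3): -2+3=1, -2+3=1, -1+3=2, 3+3=6, -3+3=0, 8+3=11 -> [1, 1, 2, 6, 0, 11]
Stage 2 (CLIP -4 3): clip(1,-4,3)=1, clip(1,-4,3)=1, clip(2,-4,3)=2, clip(6,-4,3)=3, clip(0,-4,3)=0, clip(11,-4,3)=3 -> [1, 1, 2, 3, 0, 3]
Stage 3 (DIFF): s[0]=1, 1-1=0, 2-1=1, 3-2=1, 0-3=-3, 3-0=3 -> [1, 0, 1, 1, -3, 3]
Stage 4 (SUM): sum[0..0]=1, sum[0..1]=1, sum[0..2]=2, sum[0..3]=3, sum[0..4]=0, sum[0..5]=3 -> [1, 1, 2, 3, 0, 3]
Stage 5 (DIFF): s[0]=1, 1-1=0, 2-1=1, 3-2=1, 0-3=-3, 3-0=3 -> [1, 0, 1, 1, -3, 3]

Answer: 1 0 1 1 -3 3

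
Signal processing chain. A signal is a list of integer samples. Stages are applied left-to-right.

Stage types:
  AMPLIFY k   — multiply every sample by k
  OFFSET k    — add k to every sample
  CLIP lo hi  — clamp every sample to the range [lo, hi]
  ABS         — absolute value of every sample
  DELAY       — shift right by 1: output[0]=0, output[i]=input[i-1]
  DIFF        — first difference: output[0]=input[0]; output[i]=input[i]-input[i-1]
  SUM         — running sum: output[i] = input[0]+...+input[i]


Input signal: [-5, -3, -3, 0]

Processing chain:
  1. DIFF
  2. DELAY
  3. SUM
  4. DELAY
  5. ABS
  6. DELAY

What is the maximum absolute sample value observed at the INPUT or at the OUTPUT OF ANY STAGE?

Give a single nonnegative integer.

Input: [-5, -3, -3, 0] (max |s|=5)
Stage 1 (DIFF): s[0]=-5, -3--5=2, -3--3=0, 0--3=3 -> [-5, 2, 0, 3] (max |s|=5)
Stage 2 (DELAY): [0, -5, 2, 0] = [0, -5, 2, 0] -> [0, -5, 2, 0] (max |s|=5)
Stage 3 (SUM): sum[0..0]=0, sum[0..1]=-5, sum[0..2]=-3, sum[0..3]=-3 -> [0, -5, -3, -3] (max |s|=5)
Stage 4 (DELAY): [0, 0, -5, -3] = [0, 0, -5, -3] -> [0, 0, -5, -3] (max |s|=5)
Stage 5 (ABS): |0|=0, |0|=0, |-5|=5, |-3|=3 -> [0, 0, 5, 3] (max |s|=5)
Stage 6 (DELAY): [0, 0, 0, 5] = [0, 0, 0, 5] -> [0, 0, 0, 5] (max |s|=5)
Overall max amplitude: 5

Answer: 5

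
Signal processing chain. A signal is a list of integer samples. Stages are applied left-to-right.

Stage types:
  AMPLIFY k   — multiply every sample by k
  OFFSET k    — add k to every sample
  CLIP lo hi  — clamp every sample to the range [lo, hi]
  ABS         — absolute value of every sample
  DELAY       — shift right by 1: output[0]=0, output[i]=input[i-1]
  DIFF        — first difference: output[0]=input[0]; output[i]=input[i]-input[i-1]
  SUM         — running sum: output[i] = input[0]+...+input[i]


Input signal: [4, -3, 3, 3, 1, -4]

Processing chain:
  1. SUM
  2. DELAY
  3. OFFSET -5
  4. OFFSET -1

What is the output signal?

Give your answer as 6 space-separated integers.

Answer: -6 -2 -5 -2 1 2

Derivation:
Input: [4, -3, 3, 3, 1, -4]
Stage 1 (SUM): sum[0..0]=4, sum[0..1]=1, sum[0..2]=4, sum[0..3]=7, sum[0..4]=8, sum[0..5]=4 -> [4, 1, 4, 7, 8, 4]
Stage 2 (DELAY): [0, 4, 1, 4, 7, 8] = [0, 4, 1, 4, 7, 8] -> [0, 4, 1, 4, 7, 8]
Stage 3 (OFFSET -5): 0+-5=-5, 4+-5=-1, 1+-5=-4, 4+-5=-1, 7+-5=2, 8+-5=3 -> [-5, -1, -4, -1, 2, 3]
Stage 4 (OFFSET -1): -5+-1=-6, -1+-1=-2, -4+-1=-5, -1+-1=-2, 2+-1=1, 3+-1=2 -> [-6, -2, -5, -2, 1, 2]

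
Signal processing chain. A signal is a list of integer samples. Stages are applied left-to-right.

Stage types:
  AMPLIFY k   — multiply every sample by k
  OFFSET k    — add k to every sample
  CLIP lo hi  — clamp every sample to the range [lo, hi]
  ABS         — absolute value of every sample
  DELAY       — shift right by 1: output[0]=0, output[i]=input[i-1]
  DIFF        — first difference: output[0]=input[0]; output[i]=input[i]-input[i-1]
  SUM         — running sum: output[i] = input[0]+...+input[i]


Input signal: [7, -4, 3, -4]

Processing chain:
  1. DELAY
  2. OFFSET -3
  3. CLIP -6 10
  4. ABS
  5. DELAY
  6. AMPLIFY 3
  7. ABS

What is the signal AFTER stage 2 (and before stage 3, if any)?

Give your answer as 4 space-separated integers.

Answer: -3 4 -7 0

Derivation:
Input: [7, -4, 3, -4]
Stage 1 (DELAY): [0, 7, -4, 3] = [0, 7, -4, 3] -> [0, 7, -4, 3]
Stage 2 (OFFSET -3): 0+-3=-3, 7+-3=4, -4+-3=-7, 3+-3=0 -> [-3, 4, -7, 0]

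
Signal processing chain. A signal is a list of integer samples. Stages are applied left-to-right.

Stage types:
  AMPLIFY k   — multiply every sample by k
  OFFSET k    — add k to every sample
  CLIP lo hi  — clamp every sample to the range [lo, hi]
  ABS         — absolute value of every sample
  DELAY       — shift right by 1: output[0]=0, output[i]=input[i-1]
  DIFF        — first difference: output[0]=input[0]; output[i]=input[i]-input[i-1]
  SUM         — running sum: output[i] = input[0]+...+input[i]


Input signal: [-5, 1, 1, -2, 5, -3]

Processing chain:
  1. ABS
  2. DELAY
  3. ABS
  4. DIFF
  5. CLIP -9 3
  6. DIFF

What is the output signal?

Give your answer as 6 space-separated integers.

Input: [-5, 1, 1, -2, 5, -3]
Stage 1 (ABS): |-5|=5, |1|=1, |1|=1, |-2|=2, |5|=5, |-3|=3 -> [5, 1, 1, 2, 5, 3]
Stage 2 (DELAY): [0, 5, 1, 1, 2, 5] = [0, 5, 1, 1, 2, 5] -> [0, 5, 1, 1, 2, 5]
Stage 3 (ABS): |0|=0, |5|=5, |1|=1, |1|=1, |2|=2, |5|=5 -> [0, 5, 1, 1, 2, 5]
Stage 4 (DIFF): s[0]=0, 5-0=5, 1-5=-4, 1-1=0, 2-1=1, 5-2=3 -> [0, 5, -4, 0, 1, 3]
Stage 5 (CLIP -9 3): clip(0,-9,3)=0, clip(5,-9,3)=3, clip(-4,-9,3)=-4, clip(0,-9,3)=0, clip(1,-9,3)=1, clip(3,-9,3)=3 -> [0, 3, -4, 0, 1, 3]
Stage 6 (DIFF): s[0]=0, 3-0=3, -4-3=-7, 0--4=4, 1-0=1, 3-1=2 -> [0, 3, -7, 4, 1, 2]

Answer: 0 3 -7 4 1 2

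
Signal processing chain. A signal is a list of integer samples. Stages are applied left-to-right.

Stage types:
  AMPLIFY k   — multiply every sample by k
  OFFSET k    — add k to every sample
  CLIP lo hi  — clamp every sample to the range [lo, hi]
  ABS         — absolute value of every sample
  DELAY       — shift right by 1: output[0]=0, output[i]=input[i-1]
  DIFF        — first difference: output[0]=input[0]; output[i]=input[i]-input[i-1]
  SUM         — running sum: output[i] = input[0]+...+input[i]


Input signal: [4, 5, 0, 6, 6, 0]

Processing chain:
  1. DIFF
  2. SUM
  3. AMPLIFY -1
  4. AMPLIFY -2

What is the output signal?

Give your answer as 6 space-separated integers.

Input: [4, 5, 0, 6, 6, 0]
Stage 1 (DIFF): s[0]=4, 5-4=1, 0-5=-5, 6-0=6, 6-6=0, 0-6=-6 -> [4, 1, -5, 6, 0, -6]
Stage 2 (SUM): sum[0..0]=4, sum[0..1]=5, sum[0..2]=0, sum[0..3]=6, sum[0..4]=6, sum[0..5]=0 -> [4, 5, 0, 6, 6, 0]
Stage 3 (AMPLIFY -1): 4*-1=-4, 5*-1=-5, 0*-1=0, 6*-1=-6, 6*-1=-6, 0*-1=0 -> [-4, -5, 0, -6, -6, 0]
Stage 4 (AMPLIFY -2): -4*-2=8, -5*-2=10, 0*-2=0, -6*-2=12, -6*-2=12, 0*-2=0 -> [8, 10, 0, 12, 12, 0]

Answer: 8 10 0 12 12 0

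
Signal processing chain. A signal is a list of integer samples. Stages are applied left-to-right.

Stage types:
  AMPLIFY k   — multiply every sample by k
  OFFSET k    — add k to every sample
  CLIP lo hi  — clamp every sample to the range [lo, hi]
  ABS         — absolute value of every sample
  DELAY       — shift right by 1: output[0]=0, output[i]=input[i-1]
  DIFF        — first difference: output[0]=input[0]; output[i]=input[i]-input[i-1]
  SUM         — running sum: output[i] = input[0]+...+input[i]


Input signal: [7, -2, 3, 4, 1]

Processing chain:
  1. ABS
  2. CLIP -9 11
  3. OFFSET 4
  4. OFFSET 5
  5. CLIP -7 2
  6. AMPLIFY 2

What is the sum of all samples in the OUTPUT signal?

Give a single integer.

Input: [7, -2, 3, 4, 1]
Stage 1 (ABS): |7|=7, |-2|=2, |3|=3, |4|=4, |1|=1 -> [7, 2, 3, 4, 1]
Stage 2 (CLIP -9 11): clip(7,-9,11)=7, clip(2,-9,11)=2, clip(3,-9,11)=3, clip(4,-9,11)=4, clip(1,-9,11)=1 -> [7, 2, 3, 4, 1]
Stage 3 (OFFSET 4): 7+4=11, 2+4=6, 3+4=7, 4+4=8, 1+4=5 -> [11, 6, 7, 8, 5]
Stage 4 (OFFSET 5): 11+5=16, 6+5=11, 7+5=12, 8+5=13, 5+5=10 -> [16, 11, 12, 13, 10]
Stage 5 (CLIP -7 2): clip(16,-7,2)=2, clip(11,-7,2)=2, clip(12,-7,2)=2, clip(13,-7,2)=2, clip(10,-7,2)=2 -> [2, 2, 2, 2, 2]
Stage 6 (AMPLIFY 2): 2*2=4, 2*2=4, 2*2=4, 2*2=4, 2*2=4 -> [4, 4, 4, 4, 4]
Output sum: 20

Answer: 20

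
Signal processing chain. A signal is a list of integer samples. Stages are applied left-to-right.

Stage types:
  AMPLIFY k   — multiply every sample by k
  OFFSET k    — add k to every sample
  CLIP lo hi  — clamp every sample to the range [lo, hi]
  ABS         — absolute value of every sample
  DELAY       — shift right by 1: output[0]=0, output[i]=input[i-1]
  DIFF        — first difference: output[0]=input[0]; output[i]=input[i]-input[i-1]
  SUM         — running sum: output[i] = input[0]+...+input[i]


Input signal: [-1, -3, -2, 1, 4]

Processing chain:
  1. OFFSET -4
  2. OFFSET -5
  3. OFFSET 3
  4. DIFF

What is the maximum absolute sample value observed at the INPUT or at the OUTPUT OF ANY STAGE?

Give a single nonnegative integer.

Input: [-1, -3, -2, 1, 4] (max |s|=4)
Stage 1 (OFFSET -4): -1+-4=-5, -3+-4=-7, -2+-4=-6, 1+-4=-3, 4+-4=0 -> [-5, -7, -6, -3, 0] (max |s|=7)
Stage 2 (OFFSET -5): -5+-5=-10, -7+-5=-12, -6+-5=-11, -3+-5=-8, 0+-5=-5 -> [-10, -12, -11, -8, -5] (max |s|=12)
Stage 3 (OFFSET 3): -10+3=-7, -12+3=-9, -11+3=-8, -8+3=-5, -5+3=-2 -> [-7, -9, -8, -5, -2] (max |s|=9)
Stage 4 (DIFF): s[0]=-7, -9--7=-2, -8--9=1, -5--8=3, -2--5=3 -> [-7, -2, 1, 3, 3] (max |s|=7)
Overall max amplitude: 12

Answer: 12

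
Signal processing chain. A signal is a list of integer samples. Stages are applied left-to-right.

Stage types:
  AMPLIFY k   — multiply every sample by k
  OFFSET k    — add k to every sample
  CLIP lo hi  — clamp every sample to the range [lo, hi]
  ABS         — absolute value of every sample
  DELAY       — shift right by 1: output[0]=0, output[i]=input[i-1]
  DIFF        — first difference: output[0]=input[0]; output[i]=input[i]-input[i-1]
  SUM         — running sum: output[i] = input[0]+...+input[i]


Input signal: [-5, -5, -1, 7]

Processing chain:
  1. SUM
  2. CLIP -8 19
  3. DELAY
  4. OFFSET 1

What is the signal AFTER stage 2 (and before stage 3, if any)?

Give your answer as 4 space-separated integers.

Answer: -5 -8 -8 -4

Derivation:
Input: [-5, -5, -1, 7]
Stage 1 (SUM): sum[0..0]=-5, sum[0..1]=-10, sum[0..2]=-11, sum[0..3]=-4 -> [-5, -10, -11, -4]
Stage 2 (CLIP -8 19): clip(-5,-8,19)=-5, clip(-10,-8,19)=-8, clip(-11,-8,19)=-8, clip(-4,-8,19)=-4 -> [-5, -8, -8, -4]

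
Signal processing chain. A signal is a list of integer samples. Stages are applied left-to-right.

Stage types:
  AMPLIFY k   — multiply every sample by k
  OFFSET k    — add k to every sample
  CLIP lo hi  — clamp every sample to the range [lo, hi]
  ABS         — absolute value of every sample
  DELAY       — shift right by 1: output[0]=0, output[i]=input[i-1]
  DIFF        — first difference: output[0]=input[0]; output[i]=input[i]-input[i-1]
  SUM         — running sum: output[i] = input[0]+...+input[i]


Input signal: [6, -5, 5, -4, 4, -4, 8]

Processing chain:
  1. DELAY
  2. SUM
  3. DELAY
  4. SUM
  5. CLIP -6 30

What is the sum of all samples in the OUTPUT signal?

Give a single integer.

Answer: 62

Derivation:
Input: [6, -5, 5, -4, 4, -4, 8]
Stage 1 (DELAY): [0, 6, -5, 5, -4, 4, -4] = [0, 6, -5, 5, -4, 4, -4] -> [0, 6, -5, 5, -4, 4, -4]
Stage 2 (SUM): sum[0..0]=0, sum[0..1]=6, sum[0..2]=1, sum[0..3]=6, sum[0..4]=2, sum[0..5]=6, sum[0..6]=2 -> [0, 6, 1, 6, 2, 6, 2]
Stage 3 (DELAY): [0, 0, 6, 1, 6, 2, 6] = [0, 0, 6, 1, 6, 2, 6] -> [0, 0, 6, 1, 6, 2, 6]
Stage 4 (SUM): sum[0..0]=0, sum[0..1]=0, sum[0..2]=6, sum[0..3]=7, sum[0..4]=13, sum[0..5]=15, sum[0..6]=21 -> [0, 0, 6, 7, 13, 15, 21]
Stage 5 (CLIP -6 30): clip(0,-6,30)=0, clip(0,-6,30)=0, clip(6,-6,30)=6, clip(7,-6,30)=7, clip(13,-6,30)=13, clip(15,-6,30)=15, clip(21,-6,30)=21 -> [0, 0, 6, 7, 13, 15, 21]
Output sum: 62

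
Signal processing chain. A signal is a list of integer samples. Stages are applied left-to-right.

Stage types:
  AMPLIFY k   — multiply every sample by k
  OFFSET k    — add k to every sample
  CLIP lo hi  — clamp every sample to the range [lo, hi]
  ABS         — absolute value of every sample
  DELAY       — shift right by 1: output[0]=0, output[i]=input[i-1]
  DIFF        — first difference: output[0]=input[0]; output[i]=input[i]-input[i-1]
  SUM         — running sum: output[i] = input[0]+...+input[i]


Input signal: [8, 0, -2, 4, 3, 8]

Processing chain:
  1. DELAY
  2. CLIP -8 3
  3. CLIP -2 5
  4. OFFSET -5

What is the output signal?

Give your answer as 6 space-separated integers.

Answer: -5 -2 -5 -7 -2 -2

Derivation:
Input: [8, 0, -2, 4, 3, 8]
Stage 1 (DELAY): [0, 8, 0, -2, 4, 3] = [0, 8, 0, -2, 4, 3] -> [0, 8, 0, -2, 4, 3]
Stage 2 (CLIP -8 3): clip(0,-8,3)=0, clip(8,-8,3)=3, clip(0,-8,3)=0, clip(-2,-8,3)=-2, clip(4,-8,3)=3, clip(3,-8,3)=3 -> [0, 3, 0, -2, 3, 3]
Stage 3 (CLIP -2 5): clip(0,-2,5)=0, clip(3,-2,5)=3, clip(0,-2,5)=0, clip(-2,-2,5)=-2, clip(3,-2,5)=3, clip(3,-2,5)=3 -> [0, 3, 0, -2, 3, 3]
Stage 4 (OFFSET -5): 0+-5=-5, 3+-5=-2, 0+-5=-5, -2+-5=-7, 3+-5=-2, 3+-5=-2 -> [-5, -2, -5, -7, -2, -2]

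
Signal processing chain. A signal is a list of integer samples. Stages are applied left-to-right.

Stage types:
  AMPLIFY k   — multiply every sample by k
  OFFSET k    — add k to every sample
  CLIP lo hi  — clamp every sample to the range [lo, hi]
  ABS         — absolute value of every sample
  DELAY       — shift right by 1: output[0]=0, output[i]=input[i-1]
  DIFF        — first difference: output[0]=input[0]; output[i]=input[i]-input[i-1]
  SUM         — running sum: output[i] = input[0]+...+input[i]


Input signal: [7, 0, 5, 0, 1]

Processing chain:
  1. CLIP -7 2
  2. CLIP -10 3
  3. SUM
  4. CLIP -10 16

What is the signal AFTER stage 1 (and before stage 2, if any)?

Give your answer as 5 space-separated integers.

Answer: 2 0 2 0 1

Derivation:
Input: [7, 0, 5, 0, 1]
Stage 1 (CLIP -7 2): clip(7,-7,2)=2, clip(0,-7,2)=0, clip(5,-7,2)=2, clip(0,-7,2)=0, clip(1,-7,2)=1 -> [2, 0, 2, 0, 1]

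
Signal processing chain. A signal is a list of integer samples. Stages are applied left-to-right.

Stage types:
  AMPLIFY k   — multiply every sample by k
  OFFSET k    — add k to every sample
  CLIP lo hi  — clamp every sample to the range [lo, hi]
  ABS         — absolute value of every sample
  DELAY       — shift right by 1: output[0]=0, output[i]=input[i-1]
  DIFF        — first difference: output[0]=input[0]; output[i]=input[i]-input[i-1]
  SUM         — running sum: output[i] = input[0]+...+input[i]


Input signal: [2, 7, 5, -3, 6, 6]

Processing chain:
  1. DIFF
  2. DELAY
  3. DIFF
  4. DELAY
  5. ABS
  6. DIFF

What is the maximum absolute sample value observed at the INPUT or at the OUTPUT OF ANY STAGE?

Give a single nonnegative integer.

Input: [2, 7, 5, -3, 6, 6] (max |s|=7)
Stage 1 (DIFF): s[0]=2, 7-2=5, 5-7=-2, -3-5=-8, 6--3=9, 6-6=0 -> [2, 5, -2, -8, 9, 0] (max |s|=9)
Stage 2 (DELAY): [0, 2, 5, -2, -8, 9] = [0, 2, 5, -2, -8, 9] -> [0, 2, 5, -2, -8, 9] (max |s|=9)
Stage 3 (DIFF): s[0]=0, 2-0=2, 5-2=3, -2-5=-7, -8--2=-6, 9--8=17 -> [0, 2, 3, -7, -6, 17] (max |s|=17)
Stage 4 (DELAY): [0, 0, 2, 3, -7, -6] = [0, 0, 2, 3, -7, -6] -> [0, 0, 2, 3, -7, -6] (max |s|=7)
Stage 5 (ABS): |0|=0, |0|=0, |2|=2, |3|=3, |-7|=7, |-6|=6 -> [0, 0, 2, 3, 7, 6] (max |s|=7)
Stage 6 (DIFF): s[0]=0, 0-0=0, 2-0=2, 3-2=1, 7-3=4, 6-7=-1 -> [0, 0, 2, 1, 4, -1] (max |s|=4)
Overall max amplitude: 17

Answer: 17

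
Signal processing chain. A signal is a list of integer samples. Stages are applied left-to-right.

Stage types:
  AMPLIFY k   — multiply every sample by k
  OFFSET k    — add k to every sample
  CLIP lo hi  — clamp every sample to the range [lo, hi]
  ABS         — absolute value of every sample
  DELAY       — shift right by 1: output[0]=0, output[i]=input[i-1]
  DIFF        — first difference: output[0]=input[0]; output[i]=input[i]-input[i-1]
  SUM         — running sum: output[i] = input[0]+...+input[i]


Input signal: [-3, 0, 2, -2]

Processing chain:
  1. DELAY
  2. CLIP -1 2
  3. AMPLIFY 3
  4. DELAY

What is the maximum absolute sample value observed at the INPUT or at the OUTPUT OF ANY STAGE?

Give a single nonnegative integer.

Answer: 6

Derivation:
Input: [-3, 0, 2, -2] (max |s|=3)
Stage 1 (DELAY): [0, -3, 0, 2] = [0, -3, 0, 2] -> [0, -3, 0, 2] (max |s|=3)
Stage 2 (CLIP -1 2): clip(0,-1,2)=0, clip(-3,-1,2)=-1, clip(0,-1,2)=0, clip(2,-1,2)=2 -> [0, -1, 0, 2] (max |s|=2)
Stage 3 (AMPLIFY 3): 0*3=0, -1*3=-3, 0*3=0, 2*3=6 -> [0, -3, 0, 6] (max |s|=6)
Stage 4 (DELAY): [0, 0, -3, 0] = [0, 0, -3, 0] -> [0, 0, -3, 0] (max |s|=3)
Overall max amplitude: 6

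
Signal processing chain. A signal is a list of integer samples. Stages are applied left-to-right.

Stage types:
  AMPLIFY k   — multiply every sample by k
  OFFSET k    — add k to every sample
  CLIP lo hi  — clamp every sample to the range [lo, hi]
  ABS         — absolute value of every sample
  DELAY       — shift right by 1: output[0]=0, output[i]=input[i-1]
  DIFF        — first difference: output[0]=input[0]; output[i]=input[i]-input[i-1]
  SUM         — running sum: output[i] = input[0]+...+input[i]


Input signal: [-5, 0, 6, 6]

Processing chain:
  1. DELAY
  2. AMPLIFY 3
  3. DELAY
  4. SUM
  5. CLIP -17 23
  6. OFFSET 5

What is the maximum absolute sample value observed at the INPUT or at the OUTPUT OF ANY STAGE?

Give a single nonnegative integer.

Input: [-5, 0, 6, 6] (max |s|=6)
Stage 1 (DELAY): [0, -5, 0, 6] = [0, -5, 0, 6] -> [0, -5, 0, 6] (max |s|=6)
Stage 2 (AMPLIFY 3): 0*3=0, -5*3=-15, 0*3=0, 6*3=18 -> [0, -15, 0, 18] (max |s|=18)
Stage 3 (DELAY): [0, 0, -15, 0] = [0, 0, -15, 0] -> [0, 0, -15, 0] (max |s|=15)
Stage 4 (SUM): sum[0..0]=0, sum[0..1]=0, sum[0..2]=-15, sum[0..3]=-15 -> [0, 0, -15, -15] (max |s|=15)
Stage 5 (CLIP -17 23): clip(0,-17,23)=0, clip(0,-17,23)=0, clip(-15,-17,23)=-15, clip(-15,-17,23)=-15 -> [0, 0, -15, -15] (max |s|=15)
Stage 6 (OFFSET 5): 0+5=5, 0+5=5, -15+5=-10, -15+5=-10 -> [5, 5, -10, -10] (max |s|=10)
Overall max amplitude: 18

Answer: 18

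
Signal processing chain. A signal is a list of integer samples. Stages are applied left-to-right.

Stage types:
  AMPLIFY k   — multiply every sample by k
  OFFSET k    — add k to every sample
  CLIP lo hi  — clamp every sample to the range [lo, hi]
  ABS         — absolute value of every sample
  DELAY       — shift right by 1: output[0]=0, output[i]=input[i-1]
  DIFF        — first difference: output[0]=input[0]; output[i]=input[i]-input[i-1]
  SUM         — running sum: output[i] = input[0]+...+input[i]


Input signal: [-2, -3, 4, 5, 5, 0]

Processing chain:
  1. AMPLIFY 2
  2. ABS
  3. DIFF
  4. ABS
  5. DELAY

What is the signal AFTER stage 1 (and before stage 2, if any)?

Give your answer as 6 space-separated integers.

Input: [-2, -3, 4, 5, 5, 0]
Stage 1 (AMPLIFY 2): -2*2=-4, -3*2=-6, 4*2=8, 5*2=10, 5*2=10, 0*2=0 -> [-4, -6, 8, 10, 10, 0]

Answer: -4 -6 8 10 10 0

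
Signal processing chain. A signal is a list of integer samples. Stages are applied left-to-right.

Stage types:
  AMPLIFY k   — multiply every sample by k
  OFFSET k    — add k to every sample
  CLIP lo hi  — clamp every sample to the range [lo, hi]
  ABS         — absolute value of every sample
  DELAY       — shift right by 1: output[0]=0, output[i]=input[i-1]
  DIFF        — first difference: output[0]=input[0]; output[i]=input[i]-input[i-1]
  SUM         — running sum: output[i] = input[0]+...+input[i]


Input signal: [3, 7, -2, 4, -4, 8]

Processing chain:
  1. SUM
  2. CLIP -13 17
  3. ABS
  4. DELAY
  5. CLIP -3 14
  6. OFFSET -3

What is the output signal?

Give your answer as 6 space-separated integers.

Answer: -3 0 7 5 9 5

Derivation:
Input: [3, 7, -2, 4, -4, 8]
Stage 1 (SUM): sum[0..0]=3, sum[0..1]=10, sum[0..2]=8, sum[0..3]=12, sum[0..4]=8, sum[0..5]=16 -> [3, 10, 8, 12, 8, 16]
Stage 2 (CLIP -13 17): clip(3,-13,17)=3, clip(10,-13,17)=10, clip(8,-13,17)=8, clip(12,-13,17)=12, clip(8,-13,17)=8, clip(16,-13,17)=16 -> [3, 10, 8, 12, 8, 16]
Stage 3 (ABS): |3|=3, |10|=10, |8|=8, |12|=12, |8|=8, |16|=16 -> [3, 10, 8, 12, 8, 16]
Stage 4 (DELAY): [0, 3, 10, 8, 12, 8] = [0, 3, 10, 8, 12, 8] -> [0, 3, 10, 8, 12, 8]
Stage 5 (CLIP -3 14): clip(0,-3,14)=0, clip(3,-3,14)=3, clip(10,-3,14)=10, clip(8,-3,14)=8, clip(12,-3,14)=12, clip(8,-3,14)=8 -> [0, 3, 10, 8, 12, 8]
Stage 6 (OFFSET -3): 0+-3=-3, 3+-3=0, 10+-3=7, 8+-3=5, 12+-3=9, 8+-3=5 -> [-3, 0, 7, 5, 9, 5]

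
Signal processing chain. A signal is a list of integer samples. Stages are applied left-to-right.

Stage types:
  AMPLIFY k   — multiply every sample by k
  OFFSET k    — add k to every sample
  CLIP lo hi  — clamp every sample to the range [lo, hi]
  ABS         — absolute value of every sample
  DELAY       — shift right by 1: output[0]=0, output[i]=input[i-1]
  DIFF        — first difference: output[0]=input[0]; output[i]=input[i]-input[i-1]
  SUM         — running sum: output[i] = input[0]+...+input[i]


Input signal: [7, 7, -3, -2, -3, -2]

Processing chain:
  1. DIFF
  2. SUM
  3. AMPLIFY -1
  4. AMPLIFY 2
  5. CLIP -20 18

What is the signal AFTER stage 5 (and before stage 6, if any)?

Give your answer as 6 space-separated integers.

Answer: -14 -14 6 4 6 4

Derivation:
Input: [7, 7, -3, -2, -3, -2]
Stage 1 (DIFF): s[0]=7, 7-7=0, -3-7=-10, -2--3=1, -3--2=-1, -2--3=1 -> [7, 0, -10, 1, -1, 1]
Stage 2 (SUM): sum[0..0]=7, sum[0..1]=7, sum[0..2]=-3, sum[0..3]=-2, sum[0..4]=-3, sum[0..5]=-2 -> [7, 7, -3, -2, -3, -2]
Stage 3 (AMPLIFY -1): 7*-1=-7, 7*-1=-7, -3*-1=3, -2*-1=2, -3*-1=3, -2*-1=2 -> [-7, -7, 3, 2, 3, 2]
Stage 4 (AMPLIFY 2): -7*2=-14, -7*2=-14, 3*2=6, 2*2=4, 3*2=6, 2*2=4 -> [-14, -14, 6, 4, 6, 4]
Stage 5 (CLIP -20 18): clip(-14,-20,18)=-14, clip(-14,-20,18)=-14, clip(6,-20,18)=6, clip(4,-20,18)=4, clip(6,-20,18)=6, clip(4,-20,18)=4 -> [-14, -14, 6, 4, 6, 4]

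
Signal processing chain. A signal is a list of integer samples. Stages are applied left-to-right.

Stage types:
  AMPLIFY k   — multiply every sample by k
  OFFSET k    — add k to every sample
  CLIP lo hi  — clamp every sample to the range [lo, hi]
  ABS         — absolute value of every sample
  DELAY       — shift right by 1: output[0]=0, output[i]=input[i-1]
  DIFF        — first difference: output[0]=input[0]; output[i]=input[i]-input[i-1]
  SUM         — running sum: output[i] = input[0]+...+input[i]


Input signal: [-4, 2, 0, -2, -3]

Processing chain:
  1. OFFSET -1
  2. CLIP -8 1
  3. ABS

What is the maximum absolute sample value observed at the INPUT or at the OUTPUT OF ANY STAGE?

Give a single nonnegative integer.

Input: [-4, 2, 0, -2, -3] (max |s|=4)
Stage 1 (OFFSET -1): -4+-1=-5, 2+-1=1, 0+-1=-1, -2+-1=-3, -3+-1=-4 -> [-5, 1, -1, -3, -4] (max |s|=5)
Stage 2 (CLIP -8 1): clip(-5,-8,1)=-5, clip(1,-8,1)=1, clip(-1,-8,1)=-1, clip(-3,-8,1)=-3, clip(-4,-8,1)=-4 -> [-5, 1, -1, -3, -4] (max |s|=5)
Stage 3 (ABS): |-5|=5, |1|=1, |-1|=1, |-3|=3, |-4|=4 -> [5, 1, 1, 3, 4] (max |s|=5)
Overall max amplitude: 5

Answer: 5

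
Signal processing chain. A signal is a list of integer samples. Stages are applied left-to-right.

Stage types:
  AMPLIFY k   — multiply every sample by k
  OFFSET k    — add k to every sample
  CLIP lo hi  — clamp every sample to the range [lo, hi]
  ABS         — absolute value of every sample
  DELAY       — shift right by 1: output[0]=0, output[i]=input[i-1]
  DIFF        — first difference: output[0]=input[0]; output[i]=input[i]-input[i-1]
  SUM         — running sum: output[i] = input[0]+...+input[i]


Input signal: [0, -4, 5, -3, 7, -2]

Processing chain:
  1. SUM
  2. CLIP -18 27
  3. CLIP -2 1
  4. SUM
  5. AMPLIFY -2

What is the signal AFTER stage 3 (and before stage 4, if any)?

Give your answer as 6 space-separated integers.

Input: [0, -4, 5, -3, 7, -2]
Stage 1 (SUM): sum[0..0]=0, sum[0..1]=-4, sum[0..2]=1, sum[0..3]=-2, sum[0..4]=5, sum[0..5]=3 -> [0, -4, 1, -2, 5, 3]
Stage 2 (CLIP -18 27): clip(0,-18,27)=0, clip(-4,-18,27)=-4, clip(1,-18,27)=1, clip(-2,-18,27)=-2, clip(5,-18,27)=5, clip(3,-18,27)=3 -> [0, -4, 1, -2, 5, 3]
Stage 3 (CLIP -2 1): clip(0,-2,1)=0, clip(-4,-2,1)=-2, clip(1,-2,1)=1, clip(-2,-2,1)=-2, clip(5,-2,1)=1, clip(3,-2,1)=1 -> [0, -2, 1, -2, 1, 1]

Answer: 0 -2 1 -2 1 1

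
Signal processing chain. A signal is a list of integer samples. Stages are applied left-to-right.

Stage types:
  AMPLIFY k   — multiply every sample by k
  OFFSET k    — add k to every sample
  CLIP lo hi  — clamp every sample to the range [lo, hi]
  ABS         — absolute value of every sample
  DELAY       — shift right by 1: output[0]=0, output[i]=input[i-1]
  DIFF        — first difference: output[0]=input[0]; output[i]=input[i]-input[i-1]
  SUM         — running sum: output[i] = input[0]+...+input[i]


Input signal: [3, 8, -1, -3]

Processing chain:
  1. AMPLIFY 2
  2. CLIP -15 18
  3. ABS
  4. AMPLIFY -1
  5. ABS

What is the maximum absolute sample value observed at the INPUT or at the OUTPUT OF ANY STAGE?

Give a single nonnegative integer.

Answer: 16

Derivation:
Input: [3, 8, -1, -3] (max |s|=8)
Stage 1 (AMPLIFY 2): 3*2=6, 8*2=16, -1*2=-2, -3*2=-6 -> [6, 16, -2, -6] (max |s|=16)
Stage 2 (CLIP -15 18): clip(6,-15,18)=6, clip(16,-15,18)=16, clip(-2,-15,18)=-2, clip(-6,-15,18)=-6 -> [6, 16, -2, -6] (max |s|=16)
Stage 3 (ABS): |6|=6, |16|=16, |-2|=2, |-6|=6 -> [6, 16, 2, 6] (max |s|=16)
Stage 4 (AMPLIFY -1): 6*-1=-6, 16*-1=-16, 2*-1=-2, 6*-1=-6 -> [-6, -16, -2, -6] (max |s|=16)
Stage 5 (ABS): |-6|=6, |-16|=16, |-2|=2, |-6|=6 -> [6, 16, 2, 6] (max |s|=16)
Overall max amplitude: 16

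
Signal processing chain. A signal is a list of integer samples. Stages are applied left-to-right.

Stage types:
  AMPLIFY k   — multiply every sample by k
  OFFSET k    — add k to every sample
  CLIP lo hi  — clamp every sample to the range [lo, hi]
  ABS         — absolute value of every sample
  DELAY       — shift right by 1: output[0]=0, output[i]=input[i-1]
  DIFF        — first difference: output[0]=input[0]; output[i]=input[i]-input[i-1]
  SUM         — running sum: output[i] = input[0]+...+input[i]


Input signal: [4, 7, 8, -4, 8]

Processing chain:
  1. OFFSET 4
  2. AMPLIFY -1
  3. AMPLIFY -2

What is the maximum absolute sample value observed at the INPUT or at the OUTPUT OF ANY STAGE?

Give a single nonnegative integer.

Answer: 24

Derivation:
Input: [4, 7, 8, -4, 8] (max |s|=8)
Stage 1 (OFFSET 4): 4+4=8, 7+4=11, 8+4=12, -4+4=0, 8+4=12 -> [8, 11, 12, 0, 12] (max |s|=12)
Stage 2 (AMPLIFY -1): 8*-1=-8, 11*-1=-11, 12*-1=-12, 0*-1=0, 12*-1=-12 -> [-8, -11, -12, 0, -12] (max |s|=12)
Stage 3 (AMPLIFY -2): -8*-2=16, -11*-2=22, -12*-2=24, 0*-2=0, -12*-2=24 -> [16, 22, 24, 0, 24] (max |s|=24)
Overall max amplitude: 24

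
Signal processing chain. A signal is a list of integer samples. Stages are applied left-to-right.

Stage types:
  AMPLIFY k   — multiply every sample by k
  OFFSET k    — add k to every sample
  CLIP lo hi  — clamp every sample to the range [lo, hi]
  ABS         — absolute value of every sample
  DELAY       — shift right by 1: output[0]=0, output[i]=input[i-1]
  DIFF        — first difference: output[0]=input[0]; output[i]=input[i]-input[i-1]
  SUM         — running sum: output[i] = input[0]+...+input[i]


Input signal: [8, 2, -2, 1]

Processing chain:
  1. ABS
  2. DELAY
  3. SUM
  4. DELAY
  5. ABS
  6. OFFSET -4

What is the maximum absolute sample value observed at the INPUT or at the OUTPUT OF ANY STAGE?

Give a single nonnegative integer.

Input: [8, 2, -2, 1] (max |s|=8)
Stage 1 (ABS): |8|=8, |2|=2, |-2|=2, |1|=1 -> [8, 2, 2, 1] (max |s|=8)
Stage 2 (DELAY): [0, 8, 2, 2] = [0, 8, 2, 2] -> [0, 8, 2, 2] (max |s|=8)
Stage 3 (SUM): sum[0..0]=0, sum[0..1]=8, sum[0..2]=10, sum[0..3]=12 -> [0, 8, 10, 12] (max |s|=12)
Stage 4 (DELAY): [0, 0, 8, 10] = [0, 0, 8, 10] -> [0, 0, 8, 10] (max |s|=10)
Stage 5 (ABS): |0|=0, |0|=0, |8|=8, |10|=10 -> [0, 0, 8, 10] (max |s|=10)
Stage 6 (OFFSET -4): 0+-4=-4, 0+-4=-4, 8+-4=4, 10+-4=6 -> [-4, -4, 4, 6] (max |s|=6)
Overall max amplitude: 12

Answer: 12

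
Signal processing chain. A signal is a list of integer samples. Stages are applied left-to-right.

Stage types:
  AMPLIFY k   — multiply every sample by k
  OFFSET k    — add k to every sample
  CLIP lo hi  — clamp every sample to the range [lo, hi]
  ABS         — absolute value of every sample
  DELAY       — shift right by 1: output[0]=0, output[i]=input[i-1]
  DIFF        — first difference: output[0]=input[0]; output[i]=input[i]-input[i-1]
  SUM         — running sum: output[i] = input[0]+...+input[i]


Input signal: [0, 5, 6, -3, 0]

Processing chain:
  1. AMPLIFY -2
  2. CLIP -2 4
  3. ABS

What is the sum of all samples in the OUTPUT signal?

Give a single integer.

Input: [0, 5, 6, -3, 0]
Stage 1 (AMPLIFY -2): 0*-2=0, 5*-2=-10, 6*-2=-12, -3*-2=6, 0*-2=0 -> [0, -10, -12, 6, 0]
Stage 2 (CLIP -2 4): clip(0,-2,4)=0, clip(-10,-2,4)=-2, clip(-12,-2,4)=-2, clip(6,-2,4)=4, clip(0,-2,4)=0 -> [0, -2, -2, 4, 0]
Stage 3 (ABS): |0|=0, |-2|=2, |-2|=2, |4|=4, |0|=0 -> [0, 2, 2, 4, 0]
Output sum: 8

Answer: 8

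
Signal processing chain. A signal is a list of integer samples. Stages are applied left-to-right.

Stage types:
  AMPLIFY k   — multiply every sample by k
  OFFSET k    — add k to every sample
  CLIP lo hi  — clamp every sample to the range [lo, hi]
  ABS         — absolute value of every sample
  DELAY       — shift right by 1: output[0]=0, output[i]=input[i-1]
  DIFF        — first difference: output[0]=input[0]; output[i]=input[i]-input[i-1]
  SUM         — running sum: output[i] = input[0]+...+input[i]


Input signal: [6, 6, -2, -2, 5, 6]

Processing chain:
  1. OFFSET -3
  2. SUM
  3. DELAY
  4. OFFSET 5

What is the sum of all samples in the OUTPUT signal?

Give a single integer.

Answer: 34

Derivation:
Input: [6, 6, -2, -2, 5, 6]
Stage 1 (OFFSET -3): 6+-3=3, 6+-3=3, -2+-3=-5, -2+-3=-5, 5+-3=2, 6+-3=3 -> [3, 3, -5, -5, 2, 3]
Stage 2 (SUM): sum[0..0]=3, sum[0..1]=6, sum[0..2]=1, sum[0..3]=-4, sum[0..4]=-2, sum[0..5]=1 -> [3, 6, 1, -4, -2, 1]
Stage 3 (DELAY): [0, 3, 6, 1, -4, -2] = [0, 3, 6, 1, -4, -2] -> [0, 3, 6, 1, -4, -2]
Stage 4 (OFFSET 5): 0+5=5, 3+5=8, 6+5=11, 1+5=6, -4+5=1, -2+5=3 -> [5, 8, 11, 6, 1, 3]
Output sum: 34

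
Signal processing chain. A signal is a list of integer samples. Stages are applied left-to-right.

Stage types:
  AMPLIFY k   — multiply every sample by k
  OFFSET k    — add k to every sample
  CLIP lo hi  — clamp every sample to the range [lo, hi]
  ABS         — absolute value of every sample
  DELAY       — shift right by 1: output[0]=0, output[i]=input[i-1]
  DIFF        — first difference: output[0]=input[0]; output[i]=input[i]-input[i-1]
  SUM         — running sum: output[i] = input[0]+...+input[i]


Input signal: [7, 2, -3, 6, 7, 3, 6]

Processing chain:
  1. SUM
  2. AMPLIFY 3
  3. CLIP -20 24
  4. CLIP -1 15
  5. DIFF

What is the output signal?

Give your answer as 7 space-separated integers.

Input: [7, 2, -3, 6, 7, 3, 6]
Stage 1 (SUM): sum[0..0]=7, sum[0..1]=9, sum[0..2]=6, sum[0..3]=12, sum[0..4]=19, sum[0..5]=22, sum[0..6]=28 -> [7, 9, 6, 12, 19, 22, 28]
Stage 2 (AMPLIFY 3): 7*3=21, 9*3=27, 6*3=18, 12*3=36, 19*3=57, 22*3=66, 28*3=84 -> [21, 27, 18, 36, 57, 66, 84]
Stage 3 (CLIP -20 24): clip(21,-20,24)=21, clip(27,-20,24)=24, clip(18,-20,24)=18, clip(36,-20,24)=24, clip(57,-20,24)=24, clip(66,-20,24)=24, clip(84,-20,24)=24 -> [21, 24, 18, 24, 24, 24, 24]
Stage 4 (CLIP -1 15): clip(21,-1,15)=15, clip(24,-1,15)=15, clip(18,-1,15)=15, clip(24,-1,15)=15, clip(24,-1,15)=15, clip(24,-1,15)=15, clip(24,-1,15)=15 -> [15, 15, 15, 15, 15, 15, 15]
Stage 5 (DIFF): s[0]=15, 15-15=0, 15-15=0, 15-15=0, 15-15=0, 15-15=0, 15-15=0 -> [15, 0, 0, 0, 0, 0, 0]

Answer: 15 0 0 0 0 0 0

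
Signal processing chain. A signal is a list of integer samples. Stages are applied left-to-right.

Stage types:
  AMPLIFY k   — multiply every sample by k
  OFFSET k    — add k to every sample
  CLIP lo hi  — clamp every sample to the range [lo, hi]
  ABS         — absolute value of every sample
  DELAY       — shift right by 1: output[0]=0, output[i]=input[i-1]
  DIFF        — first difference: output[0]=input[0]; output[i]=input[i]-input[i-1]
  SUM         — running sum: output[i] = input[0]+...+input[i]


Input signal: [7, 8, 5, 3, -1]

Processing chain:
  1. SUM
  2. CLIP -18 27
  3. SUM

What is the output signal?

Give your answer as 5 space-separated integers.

Input: [7, 8, 5, 3, -1]
Stage 1 (SUM): sum[0..0]=7, sum[0..1]=15, sum[0..2]=20, sum[0..3]=23, sum[0..4]=22 -> [7, 15, 20, 23, 22]
Stage 2 (CLIP -18 27): clip(7,-18,27)=7, clip(15,-18,27)=15, clip(20,-18,27)=20, clip(23,-18,27)=23, clip(22,-18,27)=22 -> [7, 15, 20, 23, 22]
Stage 3 (SUM): sum[0..0]=7, sum[0..1]=22, sum[0..2]=42, sum[0..3]=65, sum[0..4]=87 -> [7, 22, 42, 65, 87]

Answer: 7 22 42 65 87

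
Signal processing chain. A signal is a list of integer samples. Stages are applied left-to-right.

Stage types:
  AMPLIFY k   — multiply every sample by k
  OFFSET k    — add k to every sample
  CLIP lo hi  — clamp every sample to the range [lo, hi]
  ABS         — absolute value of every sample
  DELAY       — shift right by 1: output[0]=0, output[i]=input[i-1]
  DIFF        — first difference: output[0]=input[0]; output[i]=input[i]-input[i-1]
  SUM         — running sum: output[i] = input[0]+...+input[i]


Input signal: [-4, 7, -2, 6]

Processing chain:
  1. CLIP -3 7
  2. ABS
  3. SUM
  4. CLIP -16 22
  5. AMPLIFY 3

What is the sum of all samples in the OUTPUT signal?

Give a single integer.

Input: [-4, 7, -2, 6]
Stage 1 (CLIP -3 7): clip(-4,-3,7)=-3, clip(7,-3,7)=7, clip(-2,-3,7)=-2, clip(6,-3,7)=6 -> [-3, 7, -2, 6]
Stage 2 (ABS): |-3|=3, |7|=7, |-2|=2, |6|=6 -> [3, 7, 2, 6]
Stage 3 (SUM): sum[0..0]=3, sum[0..1]=10, sum[0..2]=12, sum[0..3]=18 -> [3, 10, 12, 18]
Stage 4 (CLIP -16 22): clip(3,-16,22)=3, clip(10,-16,22)=10, clip(12,-16,22)=12, clip(18,-16,22)=18 -> [3, 10, 12, 18]
Stage 5 (AMPLIFY 3): 3*3=9, 10*3=30, 12*3=36, 18*3=54 -> [9, 30, 36, 54]
Output sum: 129

Answer: 129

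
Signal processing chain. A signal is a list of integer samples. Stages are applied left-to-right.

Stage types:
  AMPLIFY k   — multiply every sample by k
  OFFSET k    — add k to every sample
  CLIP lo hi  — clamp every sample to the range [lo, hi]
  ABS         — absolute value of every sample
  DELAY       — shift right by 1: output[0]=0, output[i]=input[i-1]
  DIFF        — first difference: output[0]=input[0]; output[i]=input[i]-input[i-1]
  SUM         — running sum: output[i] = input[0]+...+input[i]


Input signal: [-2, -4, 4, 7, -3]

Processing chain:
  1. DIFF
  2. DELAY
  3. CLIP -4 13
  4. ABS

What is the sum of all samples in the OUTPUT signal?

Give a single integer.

Input: [-2, -4, 4, 7, -3]
Stage 1 (DIFF): s[0]=-2, -4--2=-2, 4--4=8, 7-4=3, -3-7=-10 -> [-2, -2, 8, 3, -10]
Stage 2 (DELAY): [0, -2, -2, 8, 3] = [0, -2, -2, 8, 3] -> [0, -2, -2, 8, 3]
Stage 3 (CLIP -4 13): clip(0,-4,13)=0, clip(-2,-4,13)=-2, clip(-2,-4,13)=-2, clip(8,-4,13)=8, clip(3,-4,13)=3 -> [0, -2, -2, 8, 3]
Stage 4 (ABS): |0|=0, |-2|=2, |-2|=2, |8|=8, |3|=3 -> [0, 2, 2, 8, 3]
Output sum: 15

Answer: 15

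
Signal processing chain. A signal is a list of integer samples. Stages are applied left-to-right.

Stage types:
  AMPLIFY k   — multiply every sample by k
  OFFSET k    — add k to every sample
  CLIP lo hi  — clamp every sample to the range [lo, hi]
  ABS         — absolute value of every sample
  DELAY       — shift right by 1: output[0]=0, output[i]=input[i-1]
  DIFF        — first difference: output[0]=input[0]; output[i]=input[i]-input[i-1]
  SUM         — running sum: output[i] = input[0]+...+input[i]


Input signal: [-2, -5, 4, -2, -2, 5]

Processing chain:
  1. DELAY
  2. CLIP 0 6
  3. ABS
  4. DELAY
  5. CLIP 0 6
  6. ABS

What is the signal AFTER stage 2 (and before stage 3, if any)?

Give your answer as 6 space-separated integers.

Input: [-2, -5, 4, -2, -2, 5]
Stage 1 (DELAY): [0, -2, -5, 4, -2, -2] = [0, -2, -5, 4, -2, -2] -> [0, -2, -5, 4, -2, -2]
Stage 2 (CLIP 0 6): clip(0,0,6)=0, clip(-2,0,6)=0, clip(-5,0,6)=0, clip(4,0,6)=4, clip(-2,0,6)=0, clip(-2,0,6)=0 -> [0, 0, 0, 4, 0, 0]

Answer: 0 0 0 4 0 0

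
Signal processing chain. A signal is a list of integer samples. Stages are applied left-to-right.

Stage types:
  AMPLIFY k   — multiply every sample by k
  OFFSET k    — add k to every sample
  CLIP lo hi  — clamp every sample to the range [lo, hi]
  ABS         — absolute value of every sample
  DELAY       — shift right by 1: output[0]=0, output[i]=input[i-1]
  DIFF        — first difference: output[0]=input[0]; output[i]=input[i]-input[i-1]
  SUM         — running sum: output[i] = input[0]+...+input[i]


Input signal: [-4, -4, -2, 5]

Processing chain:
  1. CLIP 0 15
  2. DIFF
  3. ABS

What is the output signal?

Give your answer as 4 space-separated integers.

Input: [-4, -4, -2, 5]
Stage 1 (CLIP 0 15): clip(-4,0,15)=0, clip(-4,0,15)=0, clip(-2,0,15)=0, clip(5,0,15)=5 -> [0, 0, 0, 5]
Stage 2 (DIFF): s[0]=0, 0-0=0, 0-0=0, 5-0=5 -> [0, 0, 0, 5]
Stage 3 (ABS): |0|=0, |0|=0, |0|=0, |5|=5 -> [0, 0, 0, 5]

Answer: 0 0 0 5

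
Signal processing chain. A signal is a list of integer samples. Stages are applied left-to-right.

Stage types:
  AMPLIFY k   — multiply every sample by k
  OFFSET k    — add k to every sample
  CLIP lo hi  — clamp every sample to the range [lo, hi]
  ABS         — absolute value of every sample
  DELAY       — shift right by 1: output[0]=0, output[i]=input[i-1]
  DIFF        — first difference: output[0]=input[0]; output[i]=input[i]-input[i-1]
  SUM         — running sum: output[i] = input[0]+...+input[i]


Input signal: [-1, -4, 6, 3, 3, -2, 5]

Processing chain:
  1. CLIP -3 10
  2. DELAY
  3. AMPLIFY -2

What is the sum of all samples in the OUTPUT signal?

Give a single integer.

Answer: -12

Derivation:
Input: [-1, -4, 6, 3, 3, -2, 5]
Stage 1 (CLIP -3 10): clip(-1,-3,10)=-1, clip(-4,-3,10)=-3, clip(6,-3,10)=6, clip(3,-3,10)=3, clip(3,-3,10)=3, clip(-2,-3,10)=-2, clip(5,-3,10)=5 -> [-1, -3, 6, 3, 3, -2, 5]
Stage 2 (DELAY): [0, -1, -3, 6, 3, 3, -2] = [0, -1, -3, 6, 3, 3, -2] -> [0, -1, -3, 6, 3, 3, -2]
Stage 3 (AMPLIFY -2): 0*-2=0, -1*-2=2, -3*-2=6, 6*-2=-12, 3*-2=-6, 3*-2=-6, -2*-2=4 -> [0, 2, 6, -12, -6, -6, 4]
Output sum: -12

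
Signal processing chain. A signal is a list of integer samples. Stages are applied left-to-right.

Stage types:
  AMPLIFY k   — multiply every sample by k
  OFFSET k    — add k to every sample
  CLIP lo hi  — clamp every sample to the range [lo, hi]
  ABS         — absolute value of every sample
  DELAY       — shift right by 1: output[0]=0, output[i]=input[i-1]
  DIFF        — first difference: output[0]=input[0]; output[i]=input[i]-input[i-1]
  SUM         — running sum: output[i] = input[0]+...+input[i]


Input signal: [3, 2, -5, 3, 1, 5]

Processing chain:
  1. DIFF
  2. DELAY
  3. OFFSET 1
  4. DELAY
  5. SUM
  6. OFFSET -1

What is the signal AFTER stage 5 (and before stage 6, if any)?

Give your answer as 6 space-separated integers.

Input: [3, 2, -5, 3, 1, 5]
Stage 1 (DIFF): s[0]=3, 2-3=-1, -5-2=-7, 3--5=8, 1-3=-2, 5-1=4 -> [3, -1, -7, 8, -2, 4]
Stage 2 (DELAY): [0, 3, -1, -7, 8, -2] = [0, 3, -1, -7, 8, -2] -> [0, 3, -1, -7, 8, -2]
Stage 3 (OFFSET 1): 0+1=1, 3+1=4, -1+1=0, -7+1=-6, 8+1=9, -2+1=-1 -> [1, 4, 0, -6, 9, -1]
Stage 4 (DELAY): [0, 1, 4, 0, -6, 9] = [0, 1, 4, 0, -6, 9] -> [0, 1, 4, 0, -6, 9]
Stage 5 (SUM): sum[0..0]=0, sum[0..1]=1, sum[0..2]=5, sum[0..3]=5, sum[0..4]=-1, sum[0..5]=8 -> [0, 1, 5, 5, -1, 8]

Answer: 0 1 5 5 -1 8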